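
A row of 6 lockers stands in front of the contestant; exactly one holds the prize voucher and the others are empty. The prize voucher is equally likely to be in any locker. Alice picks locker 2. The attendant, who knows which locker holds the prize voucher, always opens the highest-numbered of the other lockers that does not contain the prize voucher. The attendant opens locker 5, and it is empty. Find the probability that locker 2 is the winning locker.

Consider each possible location of the prize voucher in turn.
If it is in any of lockers 1, 2, 3, and 4 (prior 1/6 each): the attendant would have opened locker 6 instead, probability 0; weight (1/6)·0 = 0 each.
If it is in locker 5 (prior 1/6): the attendant opened locker 5, so this case is ruled out; weight (1/6)·0 = 0.
If it is in locker 6 (prior 1/6): locker 5 is the highest-numbered option available, probability 1; weight (1/6)·1 = 1/6.
The weights sum to 1/6.
So P(the prize voucher in locker 2 | the attendant opened locker 5) = 0 / (1/6) = 0.

0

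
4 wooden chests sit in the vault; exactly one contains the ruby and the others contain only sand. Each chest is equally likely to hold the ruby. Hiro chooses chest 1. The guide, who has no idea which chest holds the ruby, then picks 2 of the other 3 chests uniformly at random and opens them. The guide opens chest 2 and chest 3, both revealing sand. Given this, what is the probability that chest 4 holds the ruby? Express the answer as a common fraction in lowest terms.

1/2

Condition on the true location of the ruby.
If it is in either of chests 1 and 4 (prior 1/4 each): the guide picks exactly this set with probability 1/3 regardless, and none is the prize; weight (1/4)·(1/3) = 1/12 each.
If it is in either of chests 2 and 3 (prior 1/4 each): that chest was opened and seen not to hold the prize — ruled out; weight (1/4)·0 = 0 each.
The weights sum to 1/6.
So P(the ruby in chest 4 | the guide opened chest 2 and chest 3) = (1/12) / (1/6) = 1/2.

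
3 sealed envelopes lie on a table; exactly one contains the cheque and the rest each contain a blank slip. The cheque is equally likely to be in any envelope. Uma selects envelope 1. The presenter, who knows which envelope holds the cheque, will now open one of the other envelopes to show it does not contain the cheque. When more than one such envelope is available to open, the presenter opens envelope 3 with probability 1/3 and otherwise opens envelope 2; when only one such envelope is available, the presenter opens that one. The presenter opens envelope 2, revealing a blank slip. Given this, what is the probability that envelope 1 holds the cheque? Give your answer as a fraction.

Consider each possible location of the cheque in turn.
If it is in envelope 1 (prior 1/3): envelope 3 is available but not opened, probability 2/3; weight (1/3)·(2/3) = 2/9.
If it is in envelope 2 (prior 1/3): the presenter opened envelope 2, so this case is ruled out; weight (1/3)·0 = 0.
If it is in envelope 3 (prior 1/3): only envelope 2 is available, probability 1; weight (1/3)·1 = 1/3.
The weights sum to 5/9.
So P(the cheque in envelope 1 | the presenter opened envelope 2) = (2/9) / (5/9) = 2/5.

2/5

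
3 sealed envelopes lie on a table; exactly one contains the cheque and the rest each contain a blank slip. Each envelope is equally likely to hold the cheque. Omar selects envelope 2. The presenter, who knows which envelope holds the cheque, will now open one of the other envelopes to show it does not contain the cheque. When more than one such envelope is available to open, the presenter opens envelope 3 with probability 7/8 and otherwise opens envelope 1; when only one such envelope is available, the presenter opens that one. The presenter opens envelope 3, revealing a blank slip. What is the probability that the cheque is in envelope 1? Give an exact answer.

8/15

Condition on the true location of the cheque.
If it is in envelope 1 (prior 1/3): only envelope 3 is available, probability 1; weight (1/3)·1 = 1/3.
If it is in envelope 2 (prior 1/3): envelope 3 is available, opened with probability 7/8; weight (1/3)·(7/8) = 7/24.
If it is in envelope 3 (prior 1/3): the presenter opened envelope 3, so this case is ruled out; weight (1/3)·0 = 0.
The weights sum to 5/8.
So P(the cheque in envelope 1 | the presenter opened envelope 3) = (1/3) / (5/8) = 8/15.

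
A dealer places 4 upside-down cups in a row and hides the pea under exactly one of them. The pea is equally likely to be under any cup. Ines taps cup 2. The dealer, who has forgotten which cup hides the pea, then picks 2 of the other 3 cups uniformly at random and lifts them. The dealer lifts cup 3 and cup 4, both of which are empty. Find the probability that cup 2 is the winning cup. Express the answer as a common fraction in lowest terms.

1/2

Consider each possible location of the pea in turn.
If it is under either of cups 1 and 2 (prior 1/4 each): the dealer picks exactly this set with probability 1/3 regardless, and none is the prize; weight (1/4)·(1/3) = 1/12 each.
If it is under either of cups 3 and 4 (prior 1/4 each): that cup was opened and seen not to hold the prize — ruled out; weight (1/4)·0 = 0 each.
The weights sum to 1/6.
So P(the pea under cup 2 | the dealer opened cup 3 and cup 4) = (1/12) / (1/6) = 1/2.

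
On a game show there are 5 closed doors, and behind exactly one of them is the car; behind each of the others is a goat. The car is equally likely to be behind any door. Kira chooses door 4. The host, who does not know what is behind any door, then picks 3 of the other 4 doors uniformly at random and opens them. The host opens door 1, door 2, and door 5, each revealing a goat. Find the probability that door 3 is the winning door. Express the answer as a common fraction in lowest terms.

Because the host chose which doors to open without knowing where the car is, the choice is independent of the prize location. Learning that none of the 3 opened doors holds the car simply rules out those 3 locations and leaves the remaining 2 doors still equally likely by symmetry.
So P(the car behind door 3) = 1/2.

1/2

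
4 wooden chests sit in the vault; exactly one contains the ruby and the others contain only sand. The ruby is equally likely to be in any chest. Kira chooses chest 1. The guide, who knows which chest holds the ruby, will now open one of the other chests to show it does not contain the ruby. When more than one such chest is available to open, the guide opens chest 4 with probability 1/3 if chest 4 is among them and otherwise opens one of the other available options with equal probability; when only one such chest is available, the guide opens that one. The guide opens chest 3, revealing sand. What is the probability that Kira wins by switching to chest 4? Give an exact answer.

1/3

Consider each possible location of the ruby in turn.
If it is in chest 1 (prior 1/4): chest 4 is available but not opened; chest 3 gets probability (1 − 1/3)/2 = 1/3; weight (1/4)·(1/3) = 1/12.
If it is in chest 2 (prior 1/4): chest 4 is available but not opened, probability 2/3; weight (1/4)·(2/3) = 1/6.
If it is in chest 3 (prior 1/4): the guide opened chest 3, so this case is ruled out; weight (1/4)·0 = 0.
If it is in chest 4 (prior 1/4): chest 4 holds the prize so is unavailable; the guide chooses uniformly among the 2 others, probability 1/2; weight (1/4)·(1/2) = 1/8.
The weights sum to 3/8.
So P(the ruby in chest 4 | the guide opened chest 3) = (1/8) / (3/8) = 1/3.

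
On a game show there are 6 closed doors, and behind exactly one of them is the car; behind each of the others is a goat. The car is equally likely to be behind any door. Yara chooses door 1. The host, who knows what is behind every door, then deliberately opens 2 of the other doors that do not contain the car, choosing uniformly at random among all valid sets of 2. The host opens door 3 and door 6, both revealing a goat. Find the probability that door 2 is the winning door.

5/18

Condition on the true location of the car.
If it is behind door 1 (prior 1/6): the host has 10 equally likely choices, so probability 1/10; weight (1/6)·(1/10) = 1/60.
If it is behind any of doors 2, 4, and 5 (prior 1/6 each): the host has 6 equally likely choices, so probability 1/6; weight (1/6)·(1/6) = 1/36 each.
If it is behind either of doors 3 and 6 (prior 1/6 each): that door was opened and seen not to hold the prize — ruled out; weight (1/6)·0 = 0 each.
The weights sum to 1/10.
So P(the car behind door 2 | the host opened door 3 and door 6) = (1/36) / (1/10) = 5/18.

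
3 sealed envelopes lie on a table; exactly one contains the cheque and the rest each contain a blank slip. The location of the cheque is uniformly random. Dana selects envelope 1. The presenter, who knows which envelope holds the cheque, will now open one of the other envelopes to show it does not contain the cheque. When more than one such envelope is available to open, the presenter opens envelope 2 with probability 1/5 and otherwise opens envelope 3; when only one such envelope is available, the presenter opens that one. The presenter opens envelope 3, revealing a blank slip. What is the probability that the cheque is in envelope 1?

Apply Bayes' rule, conditioning on where the cheque actually is.
If it is in envelope 1 (prior 1/3): envelope 2 is available but not opened, probability 4/5; weight (1/3)·(4/5) = 4/15.
If it is in envelope 2 (prior 1/3): only envelope 3 is available, probability 1; weight (1/3)·1 = 1/3.
If it is in envelope 3 (prior 1/3): the presenter opened envelope 3, so this case is ruled out; weight (1/3)·0 = 0.
The weights sum to 3/5.
So P(the cheque in envelope 1 | the presenter opened envelope 3) = (4/15) / (3/5) = 4/9.

4/9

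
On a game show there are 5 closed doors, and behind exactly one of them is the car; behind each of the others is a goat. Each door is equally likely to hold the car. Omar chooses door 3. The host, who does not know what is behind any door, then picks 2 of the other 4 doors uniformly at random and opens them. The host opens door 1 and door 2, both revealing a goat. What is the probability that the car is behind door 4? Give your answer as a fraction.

1/3

Apply Bayes' rule, conditioning on where the car actually is.
If it is behind either of doors 1 and 2 (prior 1/5 each): that door was opened and seen not to hold the prize — ruled out; weight (1/5)·0 = 0 each.
If it is behind any of doors 3, 4, and 5 (prior 1/5 each): the host picks exactly this set with probability 1/6 regardless, and none is the prize; weight (1/5)·(1/6) = 1/30 each.
The weights sum to 1/10.
So P(the car behind door 4 | the host opened door 1 and door 2) = (1/30) / (1/10) = 1/3.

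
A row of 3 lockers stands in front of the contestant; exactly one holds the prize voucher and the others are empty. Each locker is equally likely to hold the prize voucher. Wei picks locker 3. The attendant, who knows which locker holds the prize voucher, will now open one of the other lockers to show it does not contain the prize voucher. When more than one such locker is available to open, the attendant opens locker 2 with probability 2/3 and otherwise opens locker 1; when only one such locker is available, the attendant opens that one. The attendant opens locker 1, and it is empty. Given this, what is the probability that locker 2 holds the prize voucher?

Consider each possible location of the prize voucher in turn.
If it is in locker 1 (prior 1/3): the attendant opened locker 1, so this case is ruled out; weight (1/3)·0 = 0.
If it is in locker 2 (prior 1/3): only locker 1 is available, probability 1; weight (1/3)·1 = 1/3.
If it is in locker 3 (prior 1/3): locker 2 is available but not opened, probability 1/3; weight (1/3)·(1/3) = 1/9.
The weights sum to 4/9.
So P(the prize voucher in locker 2 | the attendant opened locker 1) = (1/3) / (4/9) = 3/4.

3/4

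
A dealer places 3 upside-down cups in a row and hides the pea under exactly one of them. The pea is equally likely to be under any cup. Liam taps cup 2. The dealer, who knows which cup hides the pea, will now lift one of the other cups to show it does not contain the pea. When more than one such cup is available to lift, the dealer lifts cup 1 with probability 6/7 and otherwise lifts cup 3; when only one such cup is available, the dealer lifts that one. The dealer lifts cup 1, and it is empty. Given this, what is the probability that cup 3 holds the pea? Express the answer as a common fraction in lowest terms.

7/13

Consider each possible location of the pea in turn.
If it is under cup 1 (prior 1/3): the dealer opened cup 1, so this case is ruled out; weight (1/3)·0 = 0.
If it is under cup 2 (prior 1/3): cup 1 is available, opened with probability 6/7; weight (1/3)·(6/7) = 2/7.
If it is under cup 3 (prior 1/3): only cup 1 is available, probability 1; weight (1/3)·1 = 1/3.
The weights sum to 13/21.
So P(the pea under cup 3 | the dealer opened cup 1) = (1/3) / (13/21) = 7/13.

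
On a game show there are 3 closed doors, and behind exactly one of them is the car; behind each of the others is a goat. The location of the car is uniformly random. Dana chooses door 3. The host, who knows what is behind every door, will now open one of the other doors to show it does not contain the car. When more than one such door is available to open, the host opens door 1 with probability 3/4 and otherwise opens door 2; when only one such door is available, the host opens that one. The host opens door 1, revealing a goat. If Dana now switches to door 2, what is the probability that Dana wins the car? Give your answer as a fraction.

4/7

Apply Bayes' rule, conditioning on where the car actually is.
If it is behind door 1 (prior 1/3): the host opened door 1, so this case is ruled out; weight (1/3)·0 = 0.
If it is behind door 2 (prior 1/3): only door 1 is available, probability 1; weight (1/3)·1 = 1/3.
If it is behind door 3 (prior 1/3): door 1 is available, opened with probability 3/4; weight (1/3)·(3/4) = 1/4.
The weights sum to 7/12.
So P(the car behind door 2 | the host opened door 1) = (1/3) / (7/12) = 4/7.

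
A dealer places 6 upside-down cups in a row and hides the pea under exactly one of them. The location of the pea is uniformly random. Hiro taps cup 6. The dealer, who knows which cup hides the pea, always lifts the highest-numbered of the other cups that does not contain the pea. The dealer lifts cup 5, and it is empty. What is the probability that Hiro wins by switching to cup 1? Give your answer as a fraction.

Condition on the true location of the pea.
If it is under any of cups 1, 2, 3, 4, and 6 (prior 1/6 each): cup 5 is the highest-numbered option available, probability 1; weight (1/6)·1 = 1/6 each.
If it is under cup 5 (prior 1/6): the dealer opened cup 5, so this case is ruled out; weight (1/6)·0 = 0.
The weights sum to 5/6.
So P(the pea under cup 1 | the dealer opened cup 5) = (1/6) / (5/6) = 1/5.

1/5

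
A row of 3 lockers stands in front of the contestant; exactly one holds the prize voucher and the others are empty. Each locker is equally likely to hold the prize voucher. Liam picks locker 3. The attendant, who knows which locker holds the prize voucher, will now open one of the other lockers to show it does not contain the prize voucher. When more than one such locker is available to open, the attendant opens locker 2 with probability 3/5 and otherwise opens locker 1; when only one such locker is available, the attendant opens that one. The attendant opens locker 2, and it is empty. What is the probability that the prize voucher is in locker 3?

3/8

Consider each possible location of the prize voucher in turn.
If it is in locker 1 (prior 1/3): only locker 2 is available, probability 1; weight (1/3)·1 = 1/3.
If it is in locker 2 (prior 1/3): the attendant opened locker 2, so this case is ruled out; weight (1/3)·0 = 0.
If it is in locker 3 (prior 1/3): locker 2 is available, opened with probability 3/5; weight (1/3)·(3/5) = 1/5.
The weights sum to 8/15.
So P(the prize voucher in locker 3 | the attendant opened locker 2) = (1/5) / (8/15) = 3/8.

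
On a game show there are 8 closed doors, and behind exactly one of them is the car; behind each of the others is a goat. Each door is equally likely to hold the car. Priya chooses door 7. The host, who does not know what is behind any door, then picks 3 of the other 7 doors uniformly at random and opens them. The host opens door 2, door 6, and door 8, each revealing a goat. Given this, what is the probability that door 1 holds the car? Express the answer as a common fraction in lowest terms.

1/5

Condition on the true location of the car.
If it is behind any of doors 1, 3, 4, 5, and 7 (prior 1/8 each): the host picks exactly this set with probability 1/35 regardless, and none is the prize; weight (1/8)·(1/35) = 1/280 each.
If it is behind any of doors 2, 6, and 8 (prior 1/8 each): that door was opened and seen not to hold the prize — ruled out; weight (1/8)·0 = 0 each.
The weights sum to 1/56.
So P(the car behind door 1 | the host opened door 2, door 6, and door 8) = (1/280) / (1/56) = 1/5.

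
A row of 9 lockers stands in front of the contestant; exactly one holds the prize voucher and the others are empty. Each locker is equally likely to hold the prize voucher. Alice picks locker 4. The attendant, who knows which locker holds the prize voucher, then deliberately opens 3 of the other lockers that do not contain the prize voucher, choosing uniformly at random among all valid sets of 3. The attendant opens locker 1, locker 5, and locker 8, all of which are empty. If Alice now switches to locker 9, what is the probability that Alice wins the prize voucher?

Consider each possible location of the prize voucher in turn.
If it is in any of lockers 1, 5, and 8 (prior 1/9 each): that locker was opened and seen not to hold the prize — ruled out; weight (1/9)·0 = 0 each.
If it is in any of lockers 2, 3, 6, 7, and 9 (prior 1/9 each): the attendant has 35 equally likely choices, so probability 1/35; weight (1/9)·(1/35) = 1/315 each.
If it is in locker 4 (prior 1/9): the attendant has 56 equally likely choices, so probability 1/56; weight (1/9)·(1/56) = 1/504.
The weights sum to 1/56.
So P(the prize voucher in locker 9 | the attendant opened locker 1, locker 5, and locker 8) = (1/315) / (1/56) = 8/45.

8/45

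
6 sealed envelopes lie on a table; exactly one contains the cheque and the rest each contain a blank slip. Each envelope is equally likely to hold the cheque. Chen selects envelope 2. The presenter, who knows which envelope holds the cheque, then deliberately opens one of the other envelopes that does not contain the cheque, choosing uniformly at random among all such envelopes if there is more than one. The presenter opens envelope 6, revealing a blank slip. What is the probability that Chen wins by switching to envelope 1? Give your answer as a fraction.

5/24

Condition on the true location of the cheque.
If it is in any of envelopes 1, 3, 4, and 5 (prior 1/6 each): the presenter has 4 equally likely choices, so probability 1/4; weight (1/6)·(1/4) = 1/24 each.
If it is in envelope 2 (prior 1/6): the presenter has 5 equally likely choices, so probability 1/5; weight (1/6)·(1/5) = 1/30.
If it is in envelope 6 (prior 1/6): the presenter opened envelope 6, so this case is ruled out; weight (1/6)·0 = 0.
The weights sum to 1/5.
So P(the cheque in envelope 1 | the presenter opened envelope 6) = (1/24) / (1/5) = 5/24.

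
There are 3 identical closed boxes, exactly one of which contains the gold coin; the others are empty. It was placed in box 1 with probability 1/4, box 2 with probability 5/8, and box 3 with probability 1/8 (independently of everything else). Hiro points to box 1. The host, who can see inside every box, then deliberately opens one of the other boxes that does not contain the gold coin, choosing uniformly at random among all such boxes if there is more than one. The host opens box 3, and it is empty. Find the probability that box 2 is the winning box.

5/6

Apply Bayes' rule, conditioning on where the gold coin actually is.
If it is in box 1 (prior 1/4): the host has 2 equally likely choices, so probability 1/2; weight (1/4)·(1/2) = 1/8.
If it is in box 2 (prior 5/8): the host has no choice, probability 1; weight (5/8)·1 = 5/8.
If it is in box 3 (prior 1/8): the host opened box 3, so this case is ruled out; weight (1/8)·0 = 0.
The weights sum to 3/4.
So P(the gold coin in box 2 | the host opened box 3) = (5/8) / (3/4) = 5/6.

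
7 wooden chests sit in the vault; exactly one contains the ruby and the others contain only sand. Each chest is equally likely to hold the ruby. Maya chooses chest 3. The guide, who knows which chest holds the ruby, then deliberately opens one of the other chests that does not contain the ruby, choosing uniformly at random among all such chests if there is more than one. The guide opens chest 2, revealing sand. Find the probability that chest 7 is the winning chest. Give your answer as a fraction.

6/35

Consider each possible location of the ruby in turn.
If it is in any of chests 1, 4, 5, 6, and 7 (prior 1/7 each): the guide has 5 equally likely choices, so probability 1/5; weight (1/7)·(1/5) = 1/35 each.
If it is in chest 2 (prior 1/7): the guide opened chest 2, so this case is ruled out; weight (1/7)·0 = 0.
If it is in chest 3 (prior 1/7): the guide has 6 equally likely choices, so probability 1/6; weight (1/7)·(1/6) = 1/42.
The weights sum to 1/6.
So P(the ruby in chest 7 | the guide opened chest 2) = (1/35) / (1/6) = 6/35.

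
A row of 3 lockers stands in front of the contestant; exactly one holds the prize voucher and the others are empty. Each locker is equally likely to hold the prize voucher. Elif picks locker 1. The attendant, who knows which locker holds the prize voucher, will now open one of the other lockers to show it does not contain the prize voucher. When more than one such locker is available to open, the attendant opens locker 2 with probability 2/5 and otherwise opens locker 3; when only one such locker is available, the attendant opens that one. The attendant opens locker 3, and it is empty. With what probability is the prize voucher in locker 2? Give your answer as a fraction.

5/8

Condition on the true location of the prize voucher.
If it is in locker 1 (prior 1/3): locker 2 is available but not opened, probability 3/5; weight (1/3)·(3/5) = 1/5.
If it is in locker 2 (prior 1/3): only locker 3 is available, probability 1; weight (1/3)·1 = 1/3.
If it is in locker 3 (prior 1/3): the attendant opened locker 3, so this case is ruled out; weight (1/3)·0 = 0.
The weights sum to 8/15.
So P(the prize voucher in locker 2 | the attendant opened locker 3) = (1/3) / (8/15) = 5/8.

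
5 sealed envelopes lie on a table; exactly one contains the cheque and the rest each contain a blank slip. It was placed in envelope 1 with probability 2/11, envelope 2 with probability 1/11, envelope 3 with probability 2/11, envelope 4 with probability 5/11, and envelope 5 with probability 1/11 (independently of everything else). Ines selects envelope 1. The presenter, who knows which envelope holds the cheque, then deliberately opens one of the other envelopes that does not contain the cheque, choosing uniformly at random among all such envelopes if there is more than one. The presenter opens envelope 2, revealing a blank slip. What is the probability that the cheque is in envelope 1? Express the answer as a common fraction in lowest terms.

3/19

Apply Bayes' rule, conditioning on where the cheque actually is.
If it is in envelope 1 (prior 2/11): the presenter has 4 equally likely choices, so probability 1/4; weight (2/11)·(1/4) = 1/22.
If it is in envelope 2 (prior 1/11): the presenter opened envelope 2, so this case is ruled out; weight (1/11)·0 = 0.
If it is in envelope 3 (prior 2/11): the presenter has 3 equally likely choices, so probability 1/3; weight (2/11)·(1/3) = 2/33.
If it is in envelope 4 (prior 5/11): the presenter has 3 equally likely choices, so probability 1/3; weight (5/11)·(1/3) = 5/33.
If it is in envelope 5 (prior 1/11): the presenter has 3 equally likely choices, so probability 1/3; weight (1/11)·(1/3) = 1/33.
The weights sum to 19/66.
So P(the cheque in envelope 1 | the presenter opened envelope 2) = (1/22) / (19/66) = 3/19.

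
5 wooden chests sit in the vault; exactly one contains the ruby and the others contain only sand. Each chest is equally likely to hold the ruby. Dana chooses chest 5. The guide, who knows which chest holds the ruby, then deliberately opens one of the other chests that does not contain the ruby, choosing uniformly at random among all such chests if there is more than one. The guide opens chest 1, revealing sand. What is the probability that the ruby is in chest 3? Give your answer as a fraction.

Consider each possible location of the ruby in turn.
If it is in chest 1 (prior 1/5): the guide opened chest 1, so this case is ruled out; weight (1/5)·0 = 0.
If it is in any of chests 2, 3, and 4 (prior 1/5 each): the guide has 3 equally likely choices, so probability 1/3; weight (1/5)·(1/3) = 1/15 each.
If it is in chest 5 (prior 1/5): the guide has 4 equally likely choices, so probability 1/4; weight (1/5)·(1/4) = 1/20.
The weights sum to 1/4.
So P(the ruby in chest 3 | the guide opened chest 1) = (1/15) / (1/4) = 4/15.

4/15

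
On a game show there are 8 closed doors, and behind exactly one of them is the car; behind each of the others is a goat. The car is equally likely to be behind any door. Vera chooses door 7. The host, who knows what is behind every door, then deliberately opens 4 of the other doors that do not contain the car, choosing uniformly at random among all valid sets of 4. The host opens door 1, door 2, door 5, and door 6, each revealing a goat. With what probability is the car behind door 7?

1/8

Condition on the true location of the car.
If it is behind any of doors 1, 2, 5, and 6 (prior 1/8 each): that door was opened and seen not to hold the prize — ruled out; weight (1/8)·0 = 0 each.
If it is behind any of doors 3, 4, and 8 (prior 1/8 each): the host has 15 equally likely choices, so probability 1/15; weight (1/8)·(1/15) = 1/120 each.
If it is behind door 7 (prior 1/8): the host has 35 equally likely choices, so probability 1/35; weight (1/8)·(1/35) = 1/280.
The weights sum to 1/35.
So P(the car behind door 7 | the host opened door 1, door 2, door 5, and door 6) = (1/280) / (1/35) = 1/8.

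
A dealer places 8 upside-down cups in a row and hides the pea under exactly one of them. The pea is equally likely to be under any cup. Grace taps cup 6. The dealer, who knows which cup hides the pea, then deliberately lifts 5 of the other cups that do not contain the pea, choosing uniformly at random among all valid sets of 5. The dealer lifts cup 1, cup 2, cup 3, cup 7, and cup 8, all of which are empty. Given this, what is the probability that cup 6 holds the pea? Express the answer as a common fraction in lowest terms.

1/8

Consider each possible location of the pea in turn.
If it is under any of cups 1, 2, 3, 7, and 8 (prior 1/8 each): that cup was opened and seen not to hold the prize — ruled out; weight (1/8)·0 = 0 each.
If it is under either of cups 4 and 5 (prior 1/8 each): the dealer has 6 equally likely choices, so probability 1/6; weight (1/8)·(1/6) = 1/48 each.
If it is under cup 6 (prior 1/8): the dealer has 21 equally likely choices, so probability 1/21; weight (1/8)·(1/21) = 1/168.
The weights sum to 1/21.
So P(the pea under cup 6 | the dealer opened cup 1, cup 2, cup 3, cup 7, and cup 8) = (1/168) / (1/21) = 1/8.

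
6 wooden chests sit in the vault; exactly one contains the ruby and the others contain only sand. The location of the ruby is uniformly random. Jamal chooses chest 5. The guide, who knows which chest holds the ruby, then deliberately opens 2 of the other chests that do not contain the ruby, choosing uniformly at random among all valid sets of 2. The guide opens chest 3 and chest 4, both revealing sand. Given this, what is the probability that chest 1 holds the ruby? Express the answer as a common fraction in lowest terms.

Consider each possible location of the ruby in turn.
If it is in any of chests 1, 2, and 6 (prior 1/6 each): the guide has 6 equally likely choices, so probability 1/6; weight (1/6)·(1/6) = 1/36 each.
If it is in either of chests 3 and 4 (prior 1/6 each): that chest was opened and seen not to hold the prize — ruled out; weight (1/6)·0 = 0 each.
If it is in chest 5 (prior 1/6): the guide has 10 equally likely choices, so probability 1/10; weight (1/6)·(1/10) = 1/60.
The weights sum to 1/10.
So P(the ruby in chest 1 | the guide opened chest 3 and chest 4) = (1/36) / (1/10) = 5/18.

5/18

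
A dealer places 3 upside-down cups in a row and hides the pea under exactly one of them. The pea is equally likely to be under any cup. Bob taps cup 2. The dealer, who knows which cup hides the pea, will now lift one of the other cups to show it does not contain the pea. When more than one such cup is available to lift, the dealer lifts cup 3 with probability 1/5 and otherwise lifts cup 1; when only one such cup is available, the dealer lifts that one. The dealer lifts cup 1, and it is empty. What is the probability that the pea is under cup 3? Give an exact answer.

5/9

Condition on the true location of the pea.
If it is under cup 1 (prior 1/3): the dealer opened cup 1, so this case is ruled out; weight (1/3)·0 = 0.
If it is under cup 2 (prior 1/3): cup 3 is available but not opened, probability 4/5; weight (1/3)·(4/5) = 4/15.
If it is under cup 3 (prior 1/3): only cup 1 is available, probability 1; weight (1/3)·1 = 1/3.
The weights sum to 3/5.
So P(the pea under cup 3 | the dealer opened cup 1) = (1/3) / (3/5) = 5/9.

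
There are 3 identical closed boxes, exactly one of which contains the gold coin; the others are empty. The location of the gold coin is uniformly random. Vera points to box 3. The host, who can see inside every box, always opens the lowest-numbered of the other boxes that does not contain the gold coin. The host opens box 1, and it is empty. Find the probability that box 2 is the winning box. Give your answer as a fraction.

1/2

Consider each possible location of the gold coin in turn.
If it is in box 1 (prior 1/3): the host opened box 1, so this case is ruled out; weight (1/3)·0 = 0.
If it is in either of boxes 2 and 3 (prior 1/3 each): box 1 is the lowest-numbered option available, probability 1; weight (1/3)·1 = 1/3 each.
The weights sum to 2/3.
So P(the gold coin in box 2 | the host opened box 1) = (1/3) / (2/3) = 1/2.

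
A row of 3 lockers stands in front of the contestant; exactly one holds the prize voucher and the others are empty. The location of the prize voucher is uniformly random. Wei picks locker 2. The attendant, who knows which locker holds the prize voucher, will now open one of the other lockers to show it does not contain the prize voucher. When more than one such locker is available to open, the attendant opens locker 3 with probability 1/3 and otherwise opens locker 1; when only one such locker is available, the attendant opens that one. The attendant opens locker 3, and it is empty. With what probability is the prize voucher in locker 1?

3/4

Condition on the true location of the prize voucher.
If it is in locker 1 (prior 1/3): only locker 3 is available, probability 1; weight (1/3)·1 = 1/3.
If it is in locker 2 (prior 1/3): locker 3 is available, opened with probability 1/3; weight (1/3)·(1/3) = 1/9.
If it is in locker 3 (prior 1/3): the attendant opened locker 3, so this case is ruled out; weight (1/3)·0 = 0.
The weights sum to 4/9.
So P(the prize voucher in locker 1 | the attendant opened locker 3) = (1/3) / (4/9) = 3/4.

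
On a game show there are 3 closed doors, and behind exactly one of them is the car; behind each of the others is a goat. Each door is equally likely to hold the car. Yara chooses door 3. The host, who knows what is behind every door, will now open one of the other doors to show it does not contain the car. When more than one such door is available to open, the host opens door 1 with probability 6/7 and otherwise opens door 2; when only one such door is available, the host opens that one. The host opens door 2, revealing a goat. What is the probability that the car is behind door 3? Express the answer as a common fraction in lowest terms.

Consider each possible location of the car in turn.
If it is behind door 1 (prior 1/3): only door 2 is available, probability 1; weight (1/3)·1 = 1/3.
If it is behind door 2 (prior 1/3): the host opened door 2, so this case is ruled out; weight (1/3)·0 = 0.
If it is behind door 3 (prior 1/3): door 1 is available but not opened, probability 1/7; weight (1/3)·(1/7) = 1/21.
The weights sum to 8/21.
So P(the car behind door 3 | the host opened door 2) = (1/21) / (8/21) = 1/8.

1/8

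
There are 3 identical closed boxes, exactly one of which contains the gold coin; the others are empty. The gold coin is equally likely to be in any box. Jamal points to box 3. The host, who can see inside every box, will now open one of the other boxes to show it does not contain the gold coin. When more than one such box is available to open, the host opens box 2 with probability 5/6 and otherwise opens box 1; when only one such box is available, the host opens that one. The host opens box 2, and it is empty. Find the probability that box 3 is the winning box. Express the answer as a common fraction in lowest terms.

Consider each possible location of the gold coin in turn.
If it is in box 1 (prior 1/3): only box 2 is available, probability 1; weight (1/3)·1 = 1/3.
If it is in box 2 (prior 1/3): the host opened box 2, so this case is ruled out; weight (1/3)·0 = 0.
If it is in box 3 (prior 1/3): box 2 is available, opened with probability 5/6; weight (1/3)·(5/6) = 5/18.
The weights sum to 11/18.
So P(the gold coin in box 3 | the host opened box 2) = (5/18) / (11/18) = 5/11.

5/11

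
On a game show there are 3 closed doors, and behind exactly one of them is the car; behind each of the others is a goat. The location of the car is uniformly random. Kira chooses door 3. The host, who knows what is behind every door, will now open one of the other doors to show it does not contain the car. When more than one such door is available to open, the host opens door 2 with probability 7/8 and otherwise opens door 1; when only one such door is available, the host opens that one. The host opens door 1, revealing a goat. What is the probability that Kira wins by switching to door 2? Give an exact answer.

8/9

Condition on the true location of the car.
If it is behind door 1 (prior 1/3): the host opened door 1, so this case is ruled out; weight (1/3)·0 = 0.
If it is behind door 2 (prior 1/3): only door 1 is available, probability 1; weight (1/3)·1 = 1/3.
If it is behind door 3 (prior 1/3): door 2 is available but not opened, probability 1/8; weight (1/3)·(1/8) = 1/24.
The weights sum to 3/8.
So P(the car behind door 2 | the host opened door 1) = (1/3) / (3/8) = 8/9.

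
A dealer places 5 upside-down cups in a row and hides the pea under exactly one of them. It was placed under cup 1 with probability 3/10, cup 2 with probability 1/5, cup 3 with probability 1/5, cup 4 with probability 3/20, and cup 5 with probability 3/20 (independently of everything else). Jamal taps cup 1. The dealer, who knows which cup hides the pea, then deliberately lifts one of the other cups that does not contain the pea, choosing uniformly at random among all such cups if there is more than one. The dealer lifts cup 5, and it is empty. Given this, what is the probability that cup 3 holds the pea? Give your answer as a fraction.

Consider each possible location of the pea in turn.
If it is under cup 1 (prior 3/10): the dealer has 4 equally likely choices, so probability 1/4; weight (3/10)·(1/4) = 3/40.
If it is under either of cups 2 and 3 (prior 1/5 each): the dealer has 3 equally likely choices, so probability 1/3; weight (1/5)·(1/3) = 1/15 each.
If it is under cup 4 (prior 3/20): the dealer has 3 equally likely choices, so probability 1/3; weight (3/20)·(1/3) = 1/20.
If it is under cup 5 (prior 3/20): the dealer opened cup 5, so this case is ruled out; weight (3/20)·0 = 0.
The weights sum to 31/120.
So P(the pea under cup 3 | the dealer opened cup 5) = (1/15) / (31/120) = 8/31.

8/31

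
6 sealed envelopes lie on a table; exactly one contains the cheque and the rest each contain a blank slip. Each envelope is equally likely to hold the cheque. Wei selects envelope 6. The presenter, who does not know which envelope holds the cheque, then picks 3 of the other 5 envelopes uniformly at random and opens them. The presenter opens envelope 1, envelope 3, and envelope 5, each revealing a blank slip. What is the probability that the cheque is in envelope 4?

Apply Bayes' rule, conditioning on where the cheque actually is.
If it is in any of envelopes 1, 3, and 5 (prior 1/6 each): that envelope was opened and seen not to hold the prize — ruled out; weight (1/6)·0 = 0 each.
If it is in any of envelopes 2, 4, and 6 (prior 1/6 each): the presenter picks exactly this set with probability 1/10 regardless, and none is the prize; weight (1/6)·(1/10) = 1/60 each.
The weights sum to 1/20.
So P(the cheque in envelope 4 | the presenter opened envelope 1, envelope 3, and envelope 5) = (1/60) / (1/20) = 1/3.

1/3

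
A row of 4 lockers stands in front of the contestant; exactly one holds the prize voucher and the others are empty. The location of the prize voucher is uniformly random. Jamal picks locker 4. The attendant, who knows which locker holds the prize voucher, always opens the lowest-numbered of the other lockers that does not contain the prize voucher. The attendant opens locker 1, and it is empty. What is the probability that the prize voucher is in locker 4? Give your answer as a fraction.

1/3

Apply Bayes' rule, conditioning on where the prize voucher actually is.
If it is in locker 1 (prior 1/4): the attendant opened locker 1, so this case is ruled out; weight (1/4)·0 = 0.
If it is in any of lockers 2, 3, and 4 (prior 1/4 each): locker 1 is the lowest-numbered option available, probability 1; weight (1/4)·1 = 1/4 each.
The weights sum to 3/4.
So P(the prize voucher in locker 4 | the attendant opened locker 1) = (1/4) / (3/4) = 1/3.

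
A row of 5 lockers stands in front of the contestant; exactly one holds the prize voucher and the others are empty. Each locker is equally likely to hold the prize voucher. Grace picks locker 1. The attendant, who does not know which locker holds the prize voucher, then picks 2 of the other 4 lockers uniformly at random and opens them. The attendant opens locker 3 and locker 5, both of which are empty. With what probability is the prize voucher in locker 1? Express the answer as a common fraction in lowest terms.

Because the attendant chose which lockers to open without knowing where the prize voucher is, the choice is independent of the prize location. Learning that none of the 2 opened lockers holds the prize voucher simply rules out those 2 locations and leaves the remaining 3 lockers still equally likely by symmetry.
So P(the prize voucher in locker 1) = 1/3.

1/3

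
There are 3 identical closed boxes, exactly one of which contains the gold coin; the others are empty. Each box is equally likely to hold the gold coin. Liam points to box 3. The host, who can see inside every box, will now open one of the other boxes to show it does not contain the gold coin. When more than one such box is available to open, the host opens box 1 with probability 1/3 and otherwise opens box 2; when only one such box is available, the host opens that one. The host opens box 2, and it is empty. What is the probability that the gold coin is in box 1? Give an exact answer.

Condition on the true location of the gold coin.
If it is in box 1 (prior 1/3): only box 2 is available, probability 1; weight (1/3)·1 = 1/3.
If it is in box 2 (prior 1/3): the host opened box 2, so this case is ruled out; weight (1/3)·0 = 0.
If it is in box 3 (prior 1/3): box 1 is available but not opened, probability 2/3; weight (1/3)·(2/3) = 2/9.
The weights sum to 5/9.
So P(the gold coin in box 1 | the host opened box 2) = (1/3) / (5/9) = 3/5.

3/5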